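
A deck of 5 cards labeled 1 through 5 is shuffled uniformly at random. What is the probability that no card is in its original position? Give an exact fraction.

11/30

This is the derangement probability: permutations of 5 with no fixed point.
D(5) = 5! · (1 − 1/1! + 1/2! − ··· + (−1)^5/5!) = 44.
P = 44/120 = 11/30.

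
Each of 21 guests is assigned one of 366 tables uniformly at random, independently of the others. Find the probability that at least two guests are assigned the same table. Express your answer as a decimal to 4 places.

It's easier to compute the probability that all 21 are distinct.
P(all distinct) = 366/366 · 365/366 · ··· · 346/366 ≈ 0.5572.
So the probability of at least one match is 1 − 0.5572 = 0.4428.

0.4428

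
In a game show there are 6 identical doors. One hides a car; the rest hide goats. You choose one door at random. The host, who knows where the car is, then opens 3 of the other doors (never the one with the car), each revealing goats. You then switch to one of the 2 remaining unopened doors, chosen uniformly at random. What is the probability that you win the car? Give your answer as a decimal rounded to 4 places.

0.4167

Your original door holds the car with probability 1/6, so the other 5 collectively hold it with probability 5/6.
The host can always find 3 empty doors to open, so the reveals don't change that 5/6; it is now spread over the 2 remaining unopened doors.
P(win by switching) = (5/6) · (1/2) = 5/12 ≈ 0.4167.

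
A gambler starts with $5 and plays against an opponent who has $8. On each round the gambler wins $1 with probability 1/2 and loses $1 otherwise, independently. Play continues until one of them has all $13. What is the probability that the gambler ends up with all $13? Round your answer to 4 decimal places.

With a fair step, P(i) = ½P(i−1) + ½P(i+1) with P(0)=0, P(13)=1 has the linear solution P(i) = i/13.
P(5) = 5/13 ≈ 0.3846.

0.3846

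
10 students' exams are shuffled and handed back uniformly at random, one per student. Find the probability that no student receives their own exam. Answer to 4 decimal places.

0.3679

This is the derangement probability: permutations of 10 with no fixed point.
D(10) = 10! · (1 − 1/1! + 1/2! − ··· + (−1)^10/10!) = 1334961.
P = 1334961/3628800 = 16481/44800 ≈ 0.3679.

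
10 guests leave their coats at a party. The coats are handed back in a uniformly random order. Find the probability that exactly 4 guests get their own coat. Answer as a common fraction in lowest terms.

Choose which 4 of the 10 are fixed: C(10,4) = 210 ways.
The remaining 6 must have no fixed point: D(6) = 265.
P = 210·265/3628800 = 53/3456.

53/3456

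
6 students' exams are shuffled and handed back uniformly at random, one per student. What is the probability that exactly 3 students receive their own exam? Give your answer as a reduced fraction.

Choose which 3 of the 6 are fixed: C(6,3) = 20 ways.
The remaining 3 must have no fixed point: D(3) = 2.
P = 20·2/720 = 1/18.

1/18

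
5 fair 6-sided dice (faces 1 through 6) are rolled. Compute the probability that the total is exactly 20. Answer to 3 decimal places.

There are 6^5 = 7776 equally likely outcomes.
The number of ordered 5-tuples from {1,…,6} summing to 20 is 651.
P(sum = 20) = 651/7776 = 217/2592 ≈ 0.084.

0.084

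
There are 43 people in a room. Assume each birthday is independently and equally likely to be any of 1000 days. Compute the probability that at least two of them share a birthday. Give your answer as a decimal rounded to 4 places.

It's easier to compute the probability that all 43 are distinct.
P(all distinct) = 1000/1000 · 999/1000 · ··· · 958/1000 ≈ 0.4001.
So the probability of at least one match is 1 − 0.4001 = 0.5999.

0.5999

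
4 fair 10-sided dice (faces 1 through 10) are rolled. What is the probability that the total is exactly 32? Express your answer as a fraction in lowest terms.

There are 10^4 = 10000 equally likely outcomes.
The number of ordered 4-tuples from {1,…,10} summing to 32 is 165.
P(sum = 32) = 165/10000 = 33/2000.

33/2000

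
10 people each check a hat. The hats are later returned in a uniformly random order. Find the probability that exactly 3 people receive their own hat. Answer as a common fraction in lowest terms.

Choose which 3 of the 10 are fixed: C(10,3) = 120 ways.
The remaining 7 must have no fixed point: D(7) = 1854.
P = 120·1854/3628800 = 103/1680.

103/1680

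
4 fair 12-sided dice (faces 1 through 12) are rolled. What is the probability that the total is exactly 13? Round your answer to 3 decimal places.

0.011

There are 12^4 = 20736 equally likely outcomes.
The number of ordered 4-tuples from {1,…,12} summing to 13 is 220.
P(sum = 13) = 220/20736 = 55/5184 ≈ 0.011.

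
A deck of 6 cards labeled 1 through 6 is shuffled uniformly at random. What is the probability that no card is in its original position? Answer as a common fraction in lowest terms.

This is the derangement probability: permutations of 6 with no fixed point.
D(6) = 6! · (1 − 1/1! + 1/2! − ··· + (−1)^6/6!) = 265.
P = 265/720 = 53/144.

53/144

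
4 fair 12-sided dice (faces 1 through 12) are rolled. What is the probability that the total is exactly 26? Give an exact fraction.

289/5184

There are 12^4 = 20736 equally likely outcomes.
The number of ordered 4-tuples from {1,…,12} summing to 26 is 1156.
P(sum = 26) = 1156/20736 = 289/5184.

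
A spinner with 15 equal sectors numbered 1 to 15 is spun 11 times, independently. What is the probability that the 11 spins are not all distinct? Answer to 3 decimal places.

0.994

P(all 11 different) = 15/15 · 14/15 · ··· · 5/15 ≈ 0.006.
P(at least two equal) = 1 − 0.006 = 0.994.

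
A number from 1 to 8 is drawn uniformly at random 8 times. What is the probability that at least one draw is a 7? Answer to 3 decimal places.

0.656

P(no draw is a 7) = (7/8)^8 ≈ 0.344.
P(at least one) = 1 − 0.344 = 0.656.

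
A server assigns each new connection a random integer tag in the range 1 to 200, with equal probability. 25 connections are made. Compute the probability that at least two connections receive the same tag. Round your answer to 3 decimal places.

0.791

It's easier to compute the probability that all 25 are distinct.
P(all distinct) = 200/200 · 199/200 · ··· · 176/200 ≈ 0.209.
So the probability of at least one match is 1 − 0.209 = 0.791.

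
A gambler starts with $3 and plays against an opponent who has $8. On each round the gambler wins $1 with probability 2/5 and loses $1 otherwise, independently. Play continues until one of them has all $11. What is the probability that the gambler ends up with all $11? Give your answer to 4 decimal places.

0.0278

Let r = q/p = (3/5)/(2/5) = 3/2. The recurrence P(i) = p·P(i+1) + q·P(i−1) with P(0)=0, P(11)=1 gives P(i) = (1 − r^i)/(1 − r^11).
P(3) = (1 − (3/2)^3) / (1 − (3/2)^11) = 4864/175099 ≈ 0.0278.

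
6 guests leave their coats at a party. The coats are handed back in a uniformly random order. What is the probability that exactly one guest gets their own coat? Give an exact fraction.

Choose which one is fixed: C(6,1) = 6 ways.
The remaining 5 must have no fixed point: D(5) = 44.
P = 6·44/720 = 11/30.

11/30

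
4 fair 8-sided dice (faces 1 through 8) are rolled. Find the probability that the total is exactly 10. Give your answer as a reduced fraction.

21/1024

There are 8^4 = 4096 equally likely outcomes.
The number of ordered 4-tuples from {1,…,8} summing to 10 is 84.
P(sum = 10) = 84/4096 = 21/1024.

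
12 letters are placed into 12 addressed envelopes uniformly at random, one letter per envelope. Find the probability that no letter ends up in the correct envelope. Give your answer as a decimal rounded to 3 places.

0.368

This is the derangement probability: permutations of 12 with no fixed point.
D(12) = 12! · (1 − 1/1! + 1/2! − ··· + (−1)^12/12!) = 176214841.
P = 176214841/479001600 = 16019531/43545600 ≈ 0.368.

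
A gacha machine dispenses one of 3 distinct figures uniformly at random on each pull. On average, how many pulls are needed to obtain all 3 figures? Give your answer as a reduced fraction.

After i distinct types are collected, each trial gives a new one with probability (3−i)/3, so the expected wait for the next new type is 3/(3−i).
E = 3/3 + 3/2 + 3/1 = 11/2.

11/2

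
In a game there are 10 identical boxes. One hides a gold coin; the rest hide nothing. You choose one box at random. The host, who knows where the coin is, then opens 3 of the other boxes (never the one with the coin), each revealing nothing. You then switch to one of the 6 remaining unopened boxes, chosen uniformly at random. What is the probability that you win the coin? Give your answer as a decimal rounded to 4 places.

Your original box holds the coin with probability 1/10, so the other 9 collectively hold it with probability 9/10.
The host can always find 3 empty boxes to open, so the reveals don't change that 9/10; it is now spread over the 6 remaining unopened boxes.
P(win by switching) = (9/10) · (1/6) = 3/20 ≈ 0.1500.

0.1500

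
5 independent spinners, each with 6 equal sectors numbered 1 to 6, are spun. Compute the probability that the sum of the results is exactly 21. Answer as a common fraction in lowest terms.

5/72

There are 6^5 = 7776 equally likely outcomes.
The number of ordered 5-tuples from {1,…,6} summing to 21 is 540.
P(sum = 21) = 540/7776 = 5/72.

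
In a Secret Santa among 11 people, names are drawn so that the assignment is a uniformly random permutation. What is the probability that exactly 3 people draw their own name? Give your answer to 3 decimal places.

0.061

Choose which 3 of the 11 are fixed: C(11,3) = 165 ways.
The remaining 8 must have no fixed point: D(8) = 14833.
P = 165·14833/39916800 = 2119/34560 ≈ 0.061.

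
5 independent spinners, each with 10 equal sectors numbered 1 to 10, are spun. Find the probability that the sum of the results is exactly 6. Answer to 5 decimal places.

0.00005

There are 10^5 = 100000 equally likely outcomes.
The number of ordered 5-tuples from {1,…,10} summing to 6 is 5.
P(sum = 6) = 5/100000 = 1/20000 ≈ 0.00005.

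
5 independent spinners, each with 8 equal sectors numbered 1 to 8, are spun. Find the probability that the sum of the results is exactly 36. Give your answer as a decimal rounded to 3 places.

0.002

There are 8^5 = 32768 equally likely outcomes.
The number of ordered 5-tuples from {1,…,8} summing to 36 is 70.
P(sum = 36) = 70/32768 = 35/16384 ≈ 0.002.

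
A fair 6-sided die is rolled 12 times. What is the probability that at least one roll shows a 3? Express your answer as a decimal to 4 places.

0.8878

P(no roll shows a 3) = (5/6)^12 ≈ 0.1122.
P(at least one) = 1 − 0.1122 = 0.8878.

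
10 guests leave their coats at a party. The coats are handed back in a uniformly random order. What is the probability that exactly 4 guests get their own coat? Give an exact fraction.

53/3456

Choose which 4 of the 10 are fixed: C(10,4) = 210 ways.
The remaining 6 must have no fixed point: D(6) = 265.
P = 210·265/3628800 = 53/3456.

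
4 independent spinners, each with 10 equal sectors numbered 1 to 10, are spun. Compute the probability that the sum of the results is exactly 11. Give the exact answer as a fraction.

There are 10^4 = 10000 equally likely outcomes.
The number of ordered 4-tuples from {1,…,10} summing to 11 is 120.
P(sum = 11) = 120/10000 = 3/250.

3/250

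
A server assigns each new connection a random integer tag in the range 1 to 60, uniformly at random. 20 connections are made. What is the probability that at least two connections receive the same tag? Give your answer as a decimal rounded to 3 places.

It's easier to compute the probability that all 20 are distinct.
P(all distinct) = 60/60 · 59/60 · ··· · 41/60 ≈ 0.028.
So the probability of at least one match is 1 − 0.028 = 0.972.

0.972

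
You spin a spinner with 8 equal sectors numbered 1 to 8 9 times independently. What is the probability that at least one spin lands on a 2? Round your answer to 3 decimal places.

0.699

P(no spin lands on a 2) = (7/8)^9 ≈ 0.301.
P(at least one) = 1 − 0.301 = 0.699.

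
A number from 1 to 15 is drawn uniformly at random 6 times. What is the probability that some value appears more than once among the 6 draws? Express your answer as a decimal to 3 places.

0.684

P(all 6 different) = 15/15 · 14/15 · ··· · 10/15 ≈ 0.316.
P(at least two equal) = 1 − 0.316 = 0.684.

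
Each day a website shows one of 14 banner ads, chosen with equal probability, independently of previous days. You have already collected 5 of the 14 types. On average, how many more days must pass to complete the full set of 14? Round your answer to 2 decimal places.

Starting from 5 distinct types, each trial gives a new one with probability (14−i)/14 when i types are held, so the wait for the next new type is 14/(14−i).
E = 14/9 + 14/8 + 14/7 + 14/6 + 14/5 + 14/4 + 14/3 + 14/2 + 14/1 = 7129/180 ≈ 39.61.

39.61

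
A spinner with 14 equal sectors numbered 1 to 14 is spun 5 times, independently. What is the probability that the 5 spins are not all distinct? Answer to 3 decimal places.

P(all 5 different) = 14/14 · 13/14 · ··· · 10/14 ≈ 0.447.
P(at least two equal) = 1 − 0.447 = 0.553.

0.553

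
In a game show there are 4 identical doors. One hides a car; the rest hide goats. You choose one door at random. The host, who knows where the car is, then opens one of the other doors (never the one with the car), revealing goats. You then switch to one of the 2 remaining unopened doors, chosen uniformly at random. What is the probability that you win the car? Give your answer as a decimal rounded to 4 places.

Your original door holds the car with probability 1/4, so the other 3 collectively hold it with probability 3/4.
The host can always find an empty door to open, so this doesn't change that 3/4; it is now spread over the 2 remaining unopened doors.
P(win by switching) = (3/4) · (1/2) = 3/8 ≈ 0.3750.

0.3750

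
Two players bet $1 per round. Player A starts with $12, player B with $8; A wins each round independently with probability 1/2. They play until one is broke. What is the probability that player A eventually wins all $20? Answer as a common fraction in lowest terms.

With a fair step, P(i) = ½P(i−1) + ½P(i+1) with P(0)=0, P(20)=1 has the linear solution P(i) = i/20.
P(12) = 12/20 = 3/5.

3/5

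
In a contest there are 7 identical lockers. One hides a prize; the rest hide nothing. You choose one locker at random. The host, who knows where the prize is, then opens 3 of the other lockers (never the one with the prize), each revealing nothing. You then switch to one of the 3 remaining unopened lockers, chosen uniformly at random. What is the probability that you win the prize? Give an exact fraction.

Your original locker holds the prize with probability 1/7, so the other 6 collectively hold it with probability 6/7.
The host can always find 3 empty lockers to open, so the reveals don't change that 6/7; it is now spread over the 3 remaining unopened lockers.
P(win by switching) = (6/7) · (1/3) = 2/7.

2/7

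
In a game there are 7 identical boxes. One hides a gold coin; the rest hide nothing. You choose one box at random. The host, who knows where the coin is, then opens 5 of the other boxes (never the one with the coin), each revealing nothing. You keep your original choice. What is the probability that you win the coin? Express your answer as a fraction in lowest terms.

1/7

The host can always open 5 empty boxes regardless of your choice, so the reveals give no information about your original box.
P(win by staying) = 1/7.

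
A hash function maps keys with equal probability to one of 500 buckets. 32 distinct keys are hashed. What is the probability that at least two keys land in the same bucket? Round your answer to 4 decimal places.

It's easier to compute the probability that all 32 are distinct.
P(all distinct) = 500/500 · 499/500 · ··· · 469/500 ≈ 0.3629.
So the probability of at least one match is 1 − 0.3629 = 0.6371.

0.6371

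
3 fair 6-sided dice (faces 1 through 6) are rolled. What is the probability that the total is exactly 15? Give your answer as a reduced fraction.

There are 6^3 = 216 equally likely outcomes.
The number of ordered 3-tuples from {1,…,6} summing to 15 is 10.
P(sum = 15) = 10/216 = 5/108.

5/108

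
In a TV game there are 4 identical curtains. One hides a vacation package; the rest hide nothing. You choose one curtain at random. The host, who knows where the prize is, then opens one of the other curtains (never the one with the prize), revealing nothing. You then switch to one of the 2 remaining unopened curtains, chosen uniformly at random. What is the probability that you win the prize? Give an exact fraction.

3/8

Your original curtain holds the prize with probability 1/4, so the other 3 collectively hold it with probability 3/4.
The host can always find an empty curtain to open, so this doesn't change that 3/4; it is now spread over the 2 remaining unopened curtains.
P(win by switching) = (3/4) · (1/2) = 3/8.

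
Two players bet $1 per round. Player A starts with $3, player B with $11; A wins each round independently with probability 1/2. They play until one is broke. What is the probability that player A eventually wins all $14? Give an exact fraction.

With a fair step, P(i) = ½P(i−1) + ½P(i+1) with P(0)=0, P(14)=1 has the linear solution P(i) = i/14.
P(3) = 3/14.

3/14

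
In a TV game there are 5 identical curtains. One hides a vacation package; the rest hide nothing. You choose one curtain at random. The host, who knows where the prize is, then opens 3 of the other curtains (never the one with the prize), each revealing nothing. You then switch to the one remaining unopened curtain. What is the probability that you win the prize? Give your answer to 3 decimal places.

Your original curtain holds the prize with probability 1/5, so the other 4 collectively hold it with probability 4/5.
The host can always find 3 empty curtains to open, so the reveals don't change that 4/5; it is now spread over the 1 remaining unopened curtain.
P(win by switching) = (4/5) · (1/1) = 4/5 ≈ 0.800.

0.800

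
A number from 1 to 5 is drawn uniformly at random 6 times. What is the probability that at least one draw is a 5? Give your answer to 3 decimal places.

0.738

P(no draw is a 5) = (4/5)^6 ≈ 0.262.
P(at least one) = 1 − 0.262 = 0.738.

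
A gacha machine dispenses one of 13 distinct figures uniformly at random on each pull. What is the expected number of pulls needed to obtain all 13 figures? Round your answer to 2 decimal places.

After i distinct types are collected, each trial gives a new one with probability (13−i)/13, so the expected wait for the next new type is 13/(13−i).
E = 13/13 + 13/12 + 13/11 + 13/10 + 13/9 + 13/8 + 13/7 + 13/6 + 13/5 + 13/4 + 13/3 + 13/2 + 13/1 = 1145993/27720 ≈ 41.34.

41.34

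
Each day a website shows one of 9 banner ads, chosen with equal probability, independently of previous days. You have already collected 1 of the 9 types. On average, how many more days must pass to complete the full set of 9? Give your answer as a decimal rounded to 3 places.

24.461

Starting from 1 distinct type, each trial gives a new one with probability (9−i)/9 when i types are held, so the wait for the next new type is 9/(9−i).
E = 9/8 + 9/7 + 9/6 + 9/5 + 9/4 + 9/3 + 9/2 + 9/1 = 6849/280 ≈ 24.461.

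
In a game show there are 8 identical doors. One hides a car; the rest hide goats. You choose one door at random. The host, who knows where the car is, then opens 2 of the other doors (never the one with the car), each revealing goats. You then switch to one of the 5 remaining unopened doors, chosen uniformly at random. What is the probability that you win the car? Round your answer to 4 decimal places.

Your original door holds the car with probability 1/8, so the other 7 collectively hold it with probability 7/8.
The host can always find 2 empty doors to open, so the reveals don't change that 7/8; it is now spread over the 5 remaining unopened doors.
P(win by switching) = (7/8) · (1/5) = 7/40 ≈ 0.1750.

0.1750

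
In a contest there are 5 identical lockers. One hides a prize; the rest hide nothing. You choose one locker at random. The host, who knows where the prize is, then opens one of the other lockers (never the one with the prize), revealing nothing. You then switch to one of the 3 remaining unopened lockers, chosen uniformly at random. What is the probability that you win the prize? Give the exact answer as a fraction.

4/15

Your original locker holds the prize with probability 1/5, so the other 4 collectively hold it with probability 4/5.
The host can always find an empty locker to open, so this doesn't change that 4/5; it is now spread over the 3 remaining unopened lockers.
P(win by switching) = (4/5) · (1/3) = 4/15.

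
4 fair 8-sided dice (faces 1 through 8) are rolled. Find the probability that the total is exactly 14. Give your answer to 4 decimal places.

There are 8^4 = 4096 equally likely outcomes.
The number of ordered 4-tuples from {1,…,8} summing to 14 is 246.
P(sum = 14) = 246/4096 = 123/2048 ≈ 0.0601.

0.0601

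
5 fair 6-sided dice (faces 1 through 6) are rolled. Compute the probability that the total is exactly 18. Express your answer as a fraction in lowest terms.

There are 6^5 = 7776 equally likely outcomes.
The number of ordered 5-tuples from {1,…,6} summing to 18 is 780.
P(sum = 18) = 780/7776 = 65/648.

65/648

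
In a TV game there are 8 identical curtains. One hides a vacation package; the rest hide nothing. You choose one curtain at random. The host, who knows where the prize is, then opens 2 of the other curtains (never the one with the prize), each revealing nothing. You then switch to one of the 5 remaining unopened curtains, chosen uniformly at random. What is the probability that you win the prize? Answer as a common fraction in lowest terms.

7/40

Your original curtain holds the prize with probability 1/8, so the other 7 collectively hold it with probability 7/8.
The host can always find 2 empty curtains to open, so the reveals don't change that 7/8; it is now spread over the 5 remaining unopened curtains.
P(win by switching) = (7/8) · (1/5) = 7/40.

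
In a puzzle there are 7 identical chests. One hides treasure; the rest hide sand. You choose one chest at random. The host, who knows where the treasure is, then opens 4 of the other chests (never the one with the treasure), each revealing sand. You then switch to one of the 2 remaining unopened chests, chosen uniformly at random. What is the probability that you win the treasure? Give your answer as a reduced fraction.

Your original chest holds the treasure with probability 1/7, so the other 6 collectively hold it with probability 6/7.
The host can always find 4 empty chests to open, so the reveals don't change that 6/7; it is now spread over the 2 remaining unopened chests.
P(win by switching) = (6/7) · (1/2) = 3/7.

3/7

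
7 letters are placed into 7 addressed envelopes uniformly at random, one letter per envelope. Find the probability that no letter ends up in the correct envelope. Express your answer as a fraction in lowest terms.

This is the derangement probability: permutations of 7 with no fixed point.
D(7) = 7! · (1 − 1/1! + 1/2! − ··· + (−1)^7/7!) = 1854.
P = 1854/5040 = 103/280.

103/280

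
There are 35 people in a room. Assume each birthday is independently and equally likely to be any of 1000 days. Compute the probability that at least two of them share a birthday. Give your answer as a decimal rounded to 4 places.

0.4523

It's easier to compute the probability that all 35 are distinct.
P(all distinct) = 1000/1000 · 999/1000 · ··· · 966/1000 ≈ 0.5477.
So the probability of at least one match is 1 − 0.5477 = 0.4523.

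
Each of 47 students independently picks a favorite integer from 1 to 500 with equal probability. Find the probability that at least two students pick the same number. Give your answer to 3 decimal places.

0.893

It's easier to compute the probability that all 47 are distinct.
P(all distinct) = 500/500 · 499/500 · ··· · 454/500 ≈ 0.107.
So the probability of at least one match is 1 − 0.107 = 0.893.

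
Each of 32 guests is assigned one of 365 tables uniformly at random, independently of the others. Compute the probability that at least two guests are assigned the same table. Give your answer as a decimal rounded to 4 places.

0.7533

It's easier to compute the probability that all 32 are distinct.
P(all distinct) = 365/365 · 364/365 · ··· · 334/365 ≈ 0.2467.
So the probability of at least one match is 1 − 0.2467 = 0.7533.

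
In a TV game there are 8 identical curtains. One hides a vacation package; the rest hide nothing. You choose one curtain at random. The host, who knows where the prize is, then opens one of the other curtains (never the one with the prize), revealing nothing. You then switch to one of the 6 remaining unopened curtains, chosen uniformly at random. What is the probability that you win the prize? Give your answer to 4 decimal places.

Your original curtain holds the prize with probability 1/8, so the other 7 collectively hold it with probability 7/8.
The host can always find an empty curtain to open, so this doesn't change that 7/8; it is now spread over the 6 remaining unopened curtains.
P(win by switching) = (7/8) · (1/6) = 7/48 ≈ 0.1458.

0.1458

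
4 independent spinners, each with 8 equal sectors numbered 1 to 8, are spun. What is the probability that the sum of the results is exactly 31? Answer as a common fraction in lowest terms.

There are 8^4 = 4096 equally likely outcomes.
The number of ordered 4-tuples from {1,…,8} summing to 31 is 4.
P(sum = 31) = 4/4096 = 1/1024.

1/1024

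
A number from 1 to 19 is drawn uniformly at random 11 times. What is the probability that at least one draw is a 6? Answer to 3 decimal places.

P(no draw is a 6) = (18/19)^11 ≈ 0.552.
P(at least one) = 1 − 0.552 = 0.448.

0.448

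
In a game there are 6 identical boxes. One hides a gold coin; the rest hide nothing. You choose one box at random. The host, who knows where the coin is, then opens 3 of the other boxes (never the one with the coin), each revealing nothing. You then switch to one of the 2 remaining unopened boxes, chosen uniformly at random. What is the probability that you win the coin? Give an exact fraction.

Your original box holds the coin with probability 1/6, so the other 5 collectively hold it with probability 5/6.
The host can always find 3 empty boxes to open, so the reveals don't change that 5/6; it is now spread over the 2 remaining unopened boxes.
P(win by switching) = (5/6) · (1/2) = 5/12.

5/12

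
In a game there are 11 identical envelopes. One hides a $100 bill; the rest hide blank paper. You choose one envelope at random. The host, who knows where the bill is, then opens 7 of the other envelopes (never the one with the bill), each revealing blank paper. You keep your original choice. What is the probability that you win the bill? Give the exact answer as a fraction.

The host can always open 7 empty envelopes regardless of your choice, so the reveals give no information about your original envelope.
P(win by staying) = 1/11.

1/11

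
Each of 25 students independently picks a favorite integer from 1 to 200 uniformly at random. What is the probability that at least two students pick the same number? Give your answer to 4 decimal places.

0.7910

It's easier to compute the probability that all 25 are distinct.
P(all distinct) = 200/200 · 199/200 · ··· · 176/200 ≈ 0.2090.
So the probability of at least one match is 1 − 0.2090 = 0.7910.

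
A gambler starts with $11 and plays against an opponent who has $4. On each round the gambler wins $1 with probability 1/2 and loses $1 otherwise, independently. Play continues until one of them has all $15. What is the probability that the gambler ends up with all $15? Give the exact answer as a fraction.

11/15

With a fair step, P(i) = ½P(i−1) + ½P(i+1) with P(0)=0, P(15)=1 has the linear solution P(i) = i/15.
P(11) = 11/15.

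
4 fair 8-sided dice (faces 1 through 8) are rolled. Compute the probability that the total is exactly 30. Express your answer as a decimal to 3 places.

0.002

There are 8^4 = 4096 equally likely outcomes.
The number of ordered 4-tuples from {1,…,8} summing to 30 is 10.
P(sum = 30) = 10/4096 = 5/2048 ≈ 0.002.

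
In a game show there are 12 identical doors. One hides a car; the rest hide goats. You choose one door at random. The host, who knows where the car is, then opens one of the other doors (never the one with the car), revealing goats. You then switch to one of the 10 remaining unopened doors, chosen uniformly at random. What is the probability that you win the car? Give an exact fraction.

11/120

Your original door holds the car with probability 1/12, so the other 11 collectively hold it with probability 11/12.
The host can always find an empty door to open, so this doesn't change that 11/12; it is now spread over the 10 remaining unopened doors.
P(win by switching) = (11/12) · (1/10) = 11/120.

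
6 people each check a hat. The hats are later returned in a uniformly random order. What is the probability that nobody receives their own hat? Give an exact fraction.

53/144

This is the derangement probability: permutations of 6 with no fixed point.
D(6) = 6! · (1 − 1/1! + 1/2! − ··· + (−1)^6/6!) = 265.
P = 265/720 = 53/144.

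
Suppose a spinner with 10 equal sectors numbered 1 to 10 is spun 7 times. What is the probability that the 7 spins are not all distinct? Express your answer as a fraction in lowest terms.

P(all 7 different) = 10/10 · 9/10 · ··· · 4/10 = 189/3125.
P(at least two equal) = 1 − 189/3125 = 2936/3125.

2936/3125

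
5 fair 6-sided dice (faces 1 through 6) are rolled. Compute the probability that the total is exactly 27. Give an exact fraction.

There are 6^5 = 7776 equally likely outcomes.
The number of ordered 5-tuples from {1,…,6} summing to 27 is 35.
P(sum = 27) = 35/7776.

35/7776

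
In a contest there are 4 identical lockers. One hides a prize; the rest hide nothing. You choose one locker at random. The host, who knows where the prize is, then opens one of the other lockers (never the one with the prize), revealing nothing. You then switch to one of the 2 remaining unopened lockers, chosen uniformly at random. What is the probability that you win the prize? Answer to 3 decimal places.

0.375

Your original locker holds the prize with probability 1/4, so the other 3 collectively hold it with probability 3/4.
The host can always find an empty locker to open, so this doesn't change that 3/4; it is now spread over the 2 remaining unopened lockers.
P(win by switching) = (3/4) · (1/2) = 3/8 ≈ 0.375.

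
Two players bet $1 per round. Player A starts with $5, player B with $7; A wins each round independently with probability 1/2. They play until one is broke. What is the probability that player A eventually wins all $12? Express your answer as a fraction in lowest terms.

With a fair step, P(i) = ½P(i−1) + ½P(i+1) with P(0)=0, P(12)=1 has the linear solution P(i) = i/12.
P(5) = 5/12.

5/12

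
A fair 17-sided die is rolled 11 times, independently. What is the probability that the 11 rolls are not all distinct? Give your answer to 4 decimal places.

P(all 11 different) = 17/17 · 16/17 · ··· · 7/17 ≈ 0.0144.
P(at least two equal) = 1 − 0.0144 = 0.9856.

0.9856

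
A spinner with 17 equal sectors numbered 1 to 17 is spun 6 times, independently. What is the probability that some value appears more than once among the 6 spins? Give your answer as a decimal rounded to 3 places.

0.631

P(all 6 different) = 17/17 · 16/17 · ··· · 12/17 ≈ 0.369.
P(at least two equal) = 1 − 0.369 = 0.631.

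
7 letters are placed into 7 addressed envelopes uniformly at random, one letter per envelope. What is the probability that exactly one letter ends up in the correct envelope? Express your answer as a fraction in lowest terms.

Choose which one is fixed: C(7,1) = 7 ways.
The remaining 6 must have no fixed point: D(6) = 265.
P = 7·265/5040 = 53/144.

53/144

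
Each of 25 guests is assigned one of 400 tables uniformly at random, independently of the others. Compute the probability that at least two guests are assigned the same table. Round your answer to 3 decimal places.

0.535

It's easier to compute the probability that all 25 are distinct.
P(all distinct) = 400/400 · 399/400 · ··· · 376/400 ≈ 0.465.
So the probability of at least one match is 1 − 0.465 = 0.535.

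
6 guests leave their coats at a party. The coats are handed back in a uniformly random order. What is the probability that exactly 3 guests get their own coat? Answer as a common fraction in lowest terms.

Choose which 3 of the 6 are fixed: C(6,3) = 20 ways.
The remaining 3 must have no fixed point: D(3) = 2.
P = 20·2/720 = 1/18.

1/18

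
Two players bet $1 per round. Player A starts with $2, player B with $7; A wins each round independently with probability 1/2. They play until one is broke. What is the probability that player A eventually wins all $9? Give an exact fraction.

With a fair step, P(i) = ½P(i−1) + ½P(i+1) with P(0)=0, P(9)=1 has the linear solution P(i) = i/9.
P(2) = 2/9.

2/9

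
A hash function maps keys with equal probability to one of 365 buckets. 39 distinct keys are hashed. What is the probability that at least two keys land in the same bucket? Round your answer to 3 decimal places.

0.878

It's easier to compute the probability that all 39 are distinct.
P(all distinct) = 365/365 · 364/365 · ··· · 327/365 ≈ 0.122.
So the probability of at least one match is 1 − 0.122 = 0.878.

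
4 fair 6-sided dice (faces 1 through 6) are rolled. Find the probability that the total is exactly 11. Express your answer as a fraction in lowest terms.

13/162

There are 6^4 = 1296 equally likely outcomes.
The number of ordered 4-tuples from {1,…,6} summing to 11 is 104.
P(sum = 11) = 104/1296 = 13/162.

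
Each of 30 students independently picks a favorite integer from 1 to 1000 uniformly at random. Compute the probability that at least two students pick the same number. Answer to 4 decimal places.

0.3555

It's easier to compute the probability that all 30 are distinct.
P(all distinct) = 1000/1000 · 999/1000 · ··· · 971/1000 ≈ 0.6445.
So the probability of at least one match is 1 − 0.6445 = 0.3555.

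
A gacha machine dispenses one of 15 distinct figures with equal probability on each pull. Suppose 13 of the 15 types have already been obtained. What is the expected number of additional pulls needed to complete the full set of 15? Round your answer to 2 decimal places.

Starting from 13 distinct types, each trial gives a new one with probability (15−i)/15 when i types are held, so the wait for the next new type is 15/(15−i).
E = 15/2 + 15/1 = 45/2 ≈ 22.50.

22.50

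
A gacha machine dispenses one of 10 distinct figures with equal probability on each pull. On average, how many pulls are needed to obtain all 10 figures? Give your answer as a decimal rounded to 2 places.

29.29

After i distinct types are collected, each trial gives a new one with probability (10−i)/10, so the expected wait for the next new type is 10/(10−i).
E = 10/10 + 10/9 + 10/8 + 10/7 + 10/6 + 10/5 + 10/4 + 10/3 + 10/2 + 10/1 = 7381/252 ≈ 29.29.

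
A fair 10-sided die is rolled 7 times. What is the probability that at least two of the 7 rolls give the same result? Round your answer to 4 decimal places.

P(all 7 different) = 10/10 · 9/10 · ··· · 4/10 ≈ 0.0605.
P(at least two equal) = 1 − 0.0605 = 0.9395.

0.9395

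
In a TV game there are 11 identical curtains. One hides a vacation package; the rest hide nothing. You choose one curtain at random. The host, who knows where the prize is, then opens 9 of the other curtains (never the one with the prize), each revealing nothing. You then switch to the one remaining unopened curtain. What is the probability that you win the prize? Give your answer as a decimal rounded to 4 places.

0.9091

Your original curtain holds the prize with probability 1/11, so the other 10 collectively hold it with probability 10/11.
The host can always find 9 empty curtains to open, so the reveals don't change that 10/11; it is now spread over the 1 remaining unopened curtain.
P(win by switching) = (10/11) · (1/1) = 10/11 ≈ 0.9091.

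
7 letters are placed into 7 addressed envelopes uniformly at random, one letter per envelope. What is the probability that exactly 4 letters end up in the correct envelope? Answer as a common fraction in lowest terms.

Choose which 4 of the 7 are fixed: C(7,4) = 35 ways.
The remaining 3 must have no fixed point: D(3) = 2.
P = 35·2/5040 = 1/72.

1/72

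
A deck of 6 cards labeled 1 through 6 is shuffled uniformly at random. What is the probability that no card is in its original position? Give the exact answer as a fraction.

This is the derangement probability: permutations of 6 with no fixed point.
D(6) = 6! · (1 − 1/1! + 1/2! − ··· + (−1)^6/6!) = 265.
P = 265/720 = 53/144.

53/144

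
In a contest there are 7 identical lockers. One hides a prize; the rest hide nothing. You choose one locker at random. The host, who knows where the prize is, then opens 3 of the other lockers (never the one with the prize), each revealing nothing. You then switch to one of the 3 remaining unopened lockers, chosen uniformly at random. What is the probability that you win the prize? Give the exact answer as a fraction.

Your original locker holds the prize with probability 1/7, so the other 6 collectively hold it with probability 6/7.
The host can always find 3 empty lockers to open, so the reveals don't change that 6/7; it is now spread over the 3 remaining unopened lockers.
P(win by switching) = (6/7) · (1/3) = 2/7.

2/7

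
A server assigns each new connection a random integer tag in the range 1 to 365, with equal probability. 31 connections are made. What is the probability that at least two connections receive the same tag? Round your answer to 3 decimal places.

It's easier to compute the probability that all 31 are distinct.
P(all distinct) = 365/365 · 364/365 · ··· · 335/365 ≈ 0.270.
So the probability of at least one match is 1 − 0.270 = 0.730.

0.730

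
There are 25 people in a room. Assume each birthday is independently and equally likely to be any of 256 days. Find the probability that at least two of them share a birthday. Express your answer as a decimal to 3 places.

0.702

It's easier to compute the probability that all 25 are distinct.
P(all distinct) = 256/256 · 255/256 · ··· · 232/256 ≈ 0.298.
So the probability of at least one match is 1 − 0.298 = 0.702.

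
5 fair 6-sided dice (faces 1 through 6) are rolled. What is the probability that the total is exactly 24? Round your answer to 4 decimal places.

There are 6^5 = 7776 equally likely outcomes.
The number of ordered 5-tuples from {1,…,6} summing to 24 is 205.
P(sum = 24) = 205/7776 ≈ 0.0264.

0.0264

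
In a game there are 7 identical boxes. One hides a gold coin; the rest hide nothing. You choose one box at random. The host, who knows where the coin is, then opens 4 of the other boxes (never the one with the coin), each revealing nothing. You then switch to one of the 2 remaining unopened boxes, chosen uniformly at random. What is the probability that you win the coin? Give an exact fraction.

Your original box holds the coin with probability 1/7, so the other 6 collectively hold it with probability 6/7.
The host can always find 4 empty boxes to open, so the reveals don't change that 6/7; it is now spread over the 2 remaining unopened boxes.
P(win by switching) = (6/7) · (1/2) = 3/7.

3/7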